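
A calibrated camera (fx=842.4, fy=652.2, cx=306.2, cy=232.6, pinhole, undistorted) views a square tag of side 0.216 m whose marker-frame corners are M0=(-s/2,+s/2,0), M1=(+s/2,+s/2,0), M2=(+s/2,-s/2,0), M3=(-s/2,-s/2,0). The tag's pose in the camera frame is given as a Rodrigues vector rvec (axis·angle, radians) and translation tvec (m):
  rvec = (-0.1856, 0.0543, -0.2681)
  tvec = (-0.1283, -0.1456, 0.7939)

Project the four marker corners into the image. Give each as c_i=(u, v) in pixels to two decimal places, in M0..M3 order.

c0=(84.46, 220.57) c1=(310.12, 171.42) c2=(252.00, 10.01) c3=(38.07, 57.92)

Intrinsics K: fx=842.4, fy=652.2, cx=306.2, cy=232.6
Marker side s = 0.216 m; corners in marker frame (Z=0):
  M0 = (-0.1080, +0.1080, 0)
  M1 = (+0.1080, +0.1080, 0)
  M2 = (+0.1080, -0.1080, 0)
  M3 = (-0.1080, -0.1080, 0)
rvec = (-0.1856, 0.0543, -0.2681), |rvec| = θ = 0.33057 rad = 18.940°
Rodrigues: sinθ=0.32458, 1−cosθ=0.05414; R = I + sinθ·[k]× + (1−cosθ)·[k]×²:
    [+0.96293 +0.25825 +0.07797]
    [-0.26824 +0.94732 +0.17503]
    [-0.02866 -0.18945 +0.98147]
t = (-0.1283, -0.1456, 0.7939) m
M0: Pc = R·M0+t = (-0.20440, -0.01432, +0.77653); u = 842.4·(-0.20440)/0.77653 + 306.2 = 84.4575, v = 652.2·(-0.01432)/0.77653 + 232.6 = 220.5730
M1: Pc = R·M1+t = (+0.00359, -0.07226, +0.77034); u = 842.4·(+0.00359)/0.77034 + 306.2 = 310.1226, v = 652.2·(-0.07226)/0.77034 + 232.6 = 171.4229
M2: Pc = R·M2+t = (-0.05220, -0.27688, +0.81127); u = 842.4·(-0.05220)/0.81127 + 306.2 = 252.0018, v = 652.2·(-0.27688)/0.81127 + 232.6 = 10.0079
M3: Pc = R·M3+t = (-0.26019, -0.21894, +0.81746); u = 842.4·(-0.26019)/0.81746 + 306.2 = 38.0736, v = 652.2·(-0.21894)/0.81746 + 232.6 = 57.9200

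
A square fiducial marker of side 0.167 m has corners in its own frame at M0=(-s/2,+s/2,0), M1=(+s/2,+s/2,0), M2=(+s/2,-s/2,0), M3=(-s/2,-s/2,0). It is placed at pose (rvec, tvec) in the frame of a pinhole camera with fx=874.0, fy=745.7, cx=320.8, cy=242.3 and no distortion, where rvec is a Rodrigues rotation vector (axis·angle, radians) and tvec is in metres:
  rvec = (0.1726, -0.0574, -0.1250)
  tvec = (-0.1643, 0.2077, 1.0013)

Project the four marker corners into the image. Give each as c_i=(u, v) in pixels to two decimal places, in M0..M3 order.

c0=(116.06, 463.41) c1=(259.39, 445.99) c2=(240.04, 329.12) c3=(92.30, 346.13)

Intrinsics K: fx=874.0, fy=745.7, cx=320.8, cy=242.3
Marker side s = 0.167 m; corners in marker frame (Z=0):
  M0 = (-0.0835, +0.0835, 0)
  M1 = (+0.0835, +0.0835, 0)
  M2 = (+0.0835, -0.0835, 0)
  M3 = (-0.0835, -0.0835, 0)
rvec = (0.1726, -0.0574, -0.1250), |rvec| = θ = 0.22070 rad = 12.645°
Rodrigues: sinθ=0.21892, 1−cosθ=0.02426; R = I + sinθ·[k]× + (1−cosθ)·[k]×²:
    [+0.99058 +0.11905 -0.06768]
    [-0.12892 +0.97738 -0.16763]
    [+0.04619 +0.17478 +0.98352]
t = (-0.1643, 0.2077, 1.0013) m
M0: Pc = R·M0+t = (-0.23707, +0.30008, +1.01204); u = 874.0·(-0.23707)/1.01204 + 320.8 = 116.0632, v = 745.7·(+0.30008)/1.01204 + 242.3 = 463.4057
M1: Pc = R·M1+t = (-0.07165, +0.27855, +1.01975); u = 874.0·(-0.07165)/1.01975 + 320.8 = 259.3945, v = 745.7·(+0.27855)/1.01975 + 242.3 = 445.9892
M2: Pc = R·M2+t = (-0.09153, +0.11532, +0.99056); u = 874.0·(-0.09153)/0.99056 + 320.8 = 240.0427, v = 745.7·(+0.11532)/0.99056 + 242.3 = 329.1160
M3: Pc = R·M3+t = (-0.25695, +0.13685, +0.98285); u = 874.0·(-0.25695)/0.98285 + 320.8 = 92.3030, v = 745.7·(+0.13685)/0.98285 + 242.3 = 346.1323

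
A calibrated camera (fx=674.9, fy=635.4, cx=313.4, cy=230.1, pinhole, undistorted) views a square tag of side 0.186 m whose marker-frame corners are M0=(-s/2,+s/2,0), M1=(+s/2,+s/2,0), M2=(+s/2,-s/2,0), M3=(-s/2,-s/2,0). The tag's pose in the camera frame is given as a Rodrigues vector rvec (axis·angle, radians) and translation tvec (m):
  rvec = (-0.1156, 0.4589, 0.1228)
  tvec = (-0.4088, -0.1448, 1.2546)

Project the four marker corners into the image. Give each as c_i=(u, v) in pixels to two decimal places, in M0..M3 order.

Intrinsics K: fx=674.9, fy=635.4, cx=313.4, cy=230.1
Marker side s = 0.186 m; corners in marker frame (Z=0):
  M0 = (-0.0930, +0.0930, 0)
  M1 = (+0.0930, +0.0930, 0)
  M2 = (+0.0930, -0.0930, 0)
  M3 = (-0.0930, -0.0930, 0)
rvec = (-0.1156, 0.4589, 0.1228), |rvec| = θ = 0.48891 rad = 28.012°
Rodrigues: sinθ=0.46966, 1−cosθ=0.11715; R = I + sinθ·[k]× + (1−cosθ)·[k]×²:
    [+0.88940 -0.14397 +0.43388]
    [+0.09197 +0.98606 +0.13867]
    [-0.44779 -0.08343 +0.89024]
t = (-0.4088, -0.1448, 1.2546) m
M0: Pc = R·M0+t = (-0.50490, -0.06165, +1.28849); u = 674.9·(-0.50490)/1.28849 + 313.4 = 48.9355, v = 635.4·(-0.06165)/1.28849 + 230.1 = 199.6985
M1: Pc = R·M1+t = (-0.33948, -0.04454, +1.20520); u = 674.9·(-0.33948)/1.20520 + 313.4 = 123.2967, v = 635.4·(-0.04454)/1.20520 + 230.1 = 206.6158
M2: Pc = R·M2+t = (-0.31270, -0.22795, +1.22071); u = 674.9·(-0.31270)/1.22071 + 313.4 = 140.5180, v = 635.4·(-0.22795)/1.22071 + 230.1 = 111.4482
M3: Pc = R·M3+t = (-0.47812, -0.24506, +1.30400); u = 674.9·(-0.47812)/1.30400 + 313.4 = 65.9417, v = 635.4·(-0.24506)/1.30400 + 230.1 = 110.6918

c0=(48.94, 199.70) c1=(123.30, 206.62) c2=(140.52, 111.45) c3=(65.94, 110.69)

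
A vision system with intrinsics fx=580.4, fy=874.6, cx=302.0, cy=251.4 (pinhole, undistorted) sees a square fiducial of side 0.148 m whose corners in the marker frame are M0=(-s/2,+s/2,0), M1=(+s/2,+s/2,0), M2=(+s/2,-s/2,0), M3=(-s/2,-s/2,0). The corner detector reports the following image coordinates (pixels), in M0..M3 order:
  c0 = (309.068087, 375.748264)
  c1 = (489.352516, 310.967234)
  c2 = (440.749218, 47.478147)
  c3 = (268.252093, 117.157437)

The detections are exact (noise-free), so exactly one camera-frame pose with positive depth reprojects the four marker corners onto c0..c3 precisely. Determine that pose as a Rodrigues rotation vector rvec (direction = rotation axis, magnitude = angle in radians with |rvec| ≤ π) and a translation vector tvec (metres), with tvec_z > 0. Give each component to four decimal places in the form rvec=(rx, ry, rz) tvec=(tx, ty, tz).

rvec=(-0.1078, 0.1053, -0.2411) tvec=(0.0600, -0.0220, 0.4762)

Intrinsics K: fx=580.4, fy=874.6, cx=302.0, cy=251.4
Marker side s = 0.148 m; corners in marker frame (Z=0):
  M0 = (-0.0740, +0.0740, 0)
  M1 = (+0.0740, +0.0740, 0)
  M2 = (+0.0740, -0.0740, 0)
  M3 = (-0.0740, -0.0740, 0)
Detected image corners:
  c0 = (309.068087, 375.748264) px
  c1 = (489.352516, 310.967234) px
  c2 = (440.749218, 47.478147) px
  c3 = (268.252093, 117.157437) px
Planar DLT: solve 8×8 A·h = b for H (H[2,2]=1):
  H  [+1119.31292 +207.56252 +375.19473]
  H  [-495.24452 +1710.37179 +210.90004]
  H  [-0.19113 -0.24985 +1.00000]
B = K⁻¹H; ‖b₁‖=2.100154, ‖b₂‖=2.100154; λ = 2/(‖b₁‖+‖b₂‖) = 0.476156, sign → tz>0 ⇒ λ=+0.476156
r₁ = λ·B[:,0] = (+0.96563,-0.24346,-0.09101); r₂ = λ·B[:,1] = (+0.23219,+0.96537,-0.11897)
r₃ = r₁×r₂ = (+0.11682,+0.09375,+0.98872); SVD([r₁ r₂ r₃]) → R = UVᵀ:
  R  [+0.96563 +0.23219 +0.11682]
  R  [-0.24346 +0.96537 +0.09375]
  R  [-0.09101 -0.11897 +0.98872]
t = (+0.06005, -0.02205, +0.47616) m
tr R = 2.919718; θ = arccos((tr R − 1)/2) = 0.284298 rad = 16.289°
axis k = ((R−Rᵀ)₃₂, (R−Rᵀ)₁₃, (R−Rᵀ)₂₁) / (2 sinθ) = (-0.379194, +0.370489, -0.847909)
rvec = θ·k = (-0.107804, +0.105329, -0.241059)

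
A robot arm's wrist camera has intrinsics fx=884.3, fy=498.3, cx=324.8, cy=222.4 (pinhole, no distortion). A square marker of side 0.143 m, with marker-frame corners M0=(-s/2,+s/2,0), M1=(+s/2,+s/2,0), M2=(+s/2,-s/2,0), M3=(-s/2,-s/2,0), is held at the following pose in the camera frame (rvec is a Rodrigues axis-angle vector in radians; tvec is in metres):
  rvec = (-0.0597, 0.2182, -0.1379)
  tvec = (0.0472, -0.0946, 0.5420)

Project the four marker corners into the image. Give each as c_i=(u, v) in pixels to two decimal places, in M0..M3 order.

c0=(304.53, 210.03) c1=(537.77, 189.81) c2=(502.69, 58.06) c3=(275.72, 84.99)

Intrinsics K: fx=884.3, fy=498.3, cx=324.8, cy=222.4
Marker side s = 0.143 m; corners in marker frame (Z=0):
  M0 = (-0.0715, +0.0715, 0)
  M1 = (+0.0715, +0.0715, 0)
  M2 = (+0.0715, -0.0715, 0)
  M3 = (-0.0715, -0.0715, 0)
rvec = (-0.0597, 0.2182, -0.1379), |rvec| = θ = 0.26494 rad = 15.180°
Rodrigues: sinθ=0.26185, 1−cosθ=0.03489; R = I + sinθ·[k]× + (1−cosθ)·[k]×²:
    [+0.96688 +0.12982 +0.21975]
    [-0.14277 +0.98878 +0.04405]
    [-0.21156 -0.07396 +0.97456]
t = (0.0472, -0.0946, 0.5420) m
M0: Pc = R·M0+t = (-0.01265, -0.01369, +0.55184); u = 884.3·(-0.01265)/0.55184 + 324.8 = 304.5288, v = 498.3·(-0.01369)/0.55184 + 222.4 = 210.0340
M1: Pc = R·M1+t = (+0.12561, -0.03411, +0.52158); u = 884.3·(+0.12561)/0.52158 + 324.8 = 537.7670, v = 498.3·(-0.03411)/0.52158 + 222.4 = 189.8124
M2: Pc = R·M2+t = (+0.10705, -0.17551, +0.53216); u = 884.3·(+0.10705)/0.53216 + 324.8 = 502.6865, v = 498.3·(-0.17551)/0.53216 + 222.4 = 58.0620
M3: Pc = R·M3+t = (-0.03121, -0.15509, +0.56242); u = 884.3·(-0.03121)/0.56242 + 324.8 = 275.7216, v = 498.3·(-0.15509)/0.56242 + 222.4 = 84.9906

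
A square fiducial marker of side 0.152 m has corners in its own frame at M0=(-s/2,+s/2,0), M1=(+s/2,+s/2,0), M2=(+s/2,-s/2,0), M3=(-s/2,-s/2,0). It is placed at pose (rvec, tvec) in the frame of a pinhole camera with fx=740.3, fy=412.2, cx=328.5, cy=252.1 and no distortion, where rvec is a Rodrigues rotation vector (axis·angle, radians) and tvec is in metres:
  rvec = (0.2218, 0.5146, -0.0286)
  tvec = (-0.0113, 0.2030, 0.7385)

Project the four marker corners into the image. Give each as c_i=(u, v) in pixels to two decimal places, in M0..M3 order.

Intrinsics K: fx=740.3, fy=412.2, cx=328.5, cy=252.1
Marker side s = 0.152 m; corners in marker frame (Z=0):
  M0 = (-0.0760, +0.0760, 0)
  M1 = (+0.0760, +0.0760, 0)
  M2 = (+0.0760, -0.0760, 0)
  M3 = (-0.0760, -0.0760, 0)
rvec = (0.2218, 0.5146, -0.0286), |rvec| = θ = 0.56109 rad = 32.148°
Rodrigues: sinθ=0.53211, 1−cosθ=0.15333; R = I + sinθ·[k]× + (1−cosθ)·[k]×²:
    [+0.87063 +0.08271 +0.48493]
    [+0.02846 +0.97564 -0.21751]
    [-0.49111 +0.20318 +0.84707]
t = (-0.0113, 0.2030, 0.7385) m
M0: Pc = R·M0+t = (-0.07118, +0.27499, +0.79127); u = 740.3·(-0.07118)/0.79127 + 328.5 = 261.9028, v = 412.2·(+0.27499)/0.79127 + 252.1 = 395.3503
M1: Pc = R·M1+t = (+0.06115, +0.27931, +0.71662); u = 740.3·(+0.06115)/0.71662 + 328.5 = 391.6751, v = 412.2·(+0.27931)/0.71662 + 252.1 = 412.7611
M2: Pc = R·M2+t = (+0.04858, +0.13101, +0.68573); u = 740.3·(+0.04858)/0.68573 + 328.5 = 380.9479, v = 412.2·(+0.13101)/0.68573 + 252.1 = 330.8538
M3: Pc = R·M3+t = (-0.08375, +0.12669, +0.76038); u = 740.3·(-0.08375)/0.76038 + 328.5 = 246.9580, v = 412.2·(+0.12669)/0.76038 + 252.1 = 320.7769

c0=(261.90, 395.35) c1=(391.68, 412.76) c2=(380.95, 330.85) c3=(246.96, 320.78)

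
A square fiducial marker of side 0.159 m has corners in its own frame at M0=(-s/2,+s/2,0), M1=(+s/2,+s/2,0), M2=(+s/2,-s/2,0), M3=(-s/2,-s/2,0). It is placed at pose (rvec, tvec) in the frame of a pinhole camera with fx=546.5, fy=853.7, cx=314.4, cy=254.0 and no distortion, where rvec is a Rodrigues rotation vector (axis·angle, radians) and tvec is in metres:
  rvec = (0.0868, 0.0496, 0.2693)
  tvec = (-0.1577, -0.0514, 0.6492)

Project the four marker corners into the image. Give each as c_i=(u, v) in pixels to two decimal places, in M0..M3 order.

c0=(102.94, 258.73) c1=(229.02, 314.38) c2=(262.89, 111.76) c3=(133.63, 56.70)

Intrinsics K: fx=546.5, fy=853.7, cx=314.4, cy=254.0
Marker side s = 0.159 m; corners in marker frame (Z=0):
  M0 = (-0.0795, +0.0795, 0)
  M1 = (+0.0795, +0.0795, 0)
  M2 = (+0.0795, -0.0795, 0)
  M3 = (-0.0795, -0.0795, 0)
rvec = (0.0868, 0.0496, 0.2693), |rvec| = θ = 0.28726 rad = 16.459°
Rodrigues: sinθ=0.28332, 1−cosθ=0.04098; R = I + sinθ·[k]× + (1−cosθ)·[k]×²:
    [+0.96277 -0.26347 +0.06053]
    [+0.26775 +0.96025 -0.07898]
    [-0.03731 +0.09224 +0.99504]
t = (-0.1577, -0.0514, 0.6492) m
M0: Pc = R·M0+t = (-0.25519, +0.00365, +0.65950); u = 546.5·(-0.25519)/0.65950 + 314.4 = 102.9380, v = 853.7·(+0.00365)/0.65950 + 254.0 = 258.7293
M1: Pc = R·M1+t = (-0.10211, +0.04623, +0.65357); u = 546.5·(-0.10211)/0.65357 + 314.4 = 229.0207, v = 853.7·(+0.04623)/0.65357 + 254.0 = 314.3807
M2: Pc = R·M2+t = (-0.06021, -0.10645, +0.63890); u = 546.5·(-0.06021)/0.63890 + 314.4 = 262.8944, v = 853.7·(-0.10645)/0.63890 + 254.0 = 111.7566
M3: Pc = R·M3+t = (-0.21329, -0.14903, +0.64483); u = 546.5·(-0.21329)/0.64483 + 314.4 = 133.6322, v = 853.7·(-0.14903)/0.64483 + 254.0 = 56.7036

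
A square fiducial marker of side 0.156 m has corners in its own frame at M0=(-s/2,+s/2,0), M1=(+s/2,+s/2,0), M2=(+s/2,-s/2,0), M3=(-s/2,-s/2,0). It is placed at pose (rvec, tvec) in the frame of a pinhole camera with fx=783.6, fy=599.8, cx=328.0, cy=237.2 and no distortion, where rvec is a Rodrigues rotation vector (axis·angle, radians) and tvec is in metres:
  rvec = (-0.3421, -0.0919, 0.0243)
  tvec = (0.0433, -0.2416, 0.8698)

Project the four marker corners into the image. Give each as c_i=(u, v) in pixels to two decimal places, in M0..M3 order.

c0=(295.23, 114.49) c1=(438.87, 120.76) c2=(433.55, 29.90) c3=(298.30, 22.64)

Intrinsics K: fx=783.6, fy=599.8, cx=328.0, cy=237.2
Marker side s = 0.156 m; corners in marker frame (Z=0):
  M0 = (-0.0780, +0.0780, 0)
  M1 = (+0.0780, +0.0780, 0)
  M2 = (+0.0780, -0.0780, 0)
  M3 = (-0.0780, -0.0780, 0)
rvec = (-0.3421, -0.0919, 0.0243), |rvec| = θ = 0.35506 rad = 20.344°
Rodrigues: sinθ=0.34765, 1−cosθ=0.06237; R = I + sinθ·[k]× + (1−cosθ)·[k]×²:
    [+0.99553 -0.00824 -0.09409]
    [+0.03935 +0.94180 +0.33385]
    [+0.08587 -0.33606 +0.93792]
t = (0.0433, -0.2416, 0.8698) m
M0: Pc = R·M0+t = (-0.03499, -0.17121, +0.83689); u = 783.6·(-0.03499)/0.83689 + 328.0 = 295.2344, v = 599.8·(-0.17121)/0.83689 + 237.2 = 114.4947
M1: Pc = R·M1+t = (+0.12031, -0.16507, +0.85028); u = 783.6·(+0.12031)/0.85028 + 328.0 = 438.8734, v = 599.8·(-0.16507)/0.85028 + 237.2 = 120.7577
M2: Pc = R·M2+t = (+0.12159, -0.31199, +0.90271); u = 783.6·(+0.12159)/0.90271 + 328.0 = 433.5498, v = 599.8·(-0.31199)/0.90271 + 237.2 = 29.8993
M3: Pc = R·M3+t = (-0.03371, -0.31813, +0.88932); u = 783.6·(-0.03371)/0.88932 + 328.0 = 298.2983, v = 599.8·(-0.31813)/0.88932 + 237.2 = 22.6368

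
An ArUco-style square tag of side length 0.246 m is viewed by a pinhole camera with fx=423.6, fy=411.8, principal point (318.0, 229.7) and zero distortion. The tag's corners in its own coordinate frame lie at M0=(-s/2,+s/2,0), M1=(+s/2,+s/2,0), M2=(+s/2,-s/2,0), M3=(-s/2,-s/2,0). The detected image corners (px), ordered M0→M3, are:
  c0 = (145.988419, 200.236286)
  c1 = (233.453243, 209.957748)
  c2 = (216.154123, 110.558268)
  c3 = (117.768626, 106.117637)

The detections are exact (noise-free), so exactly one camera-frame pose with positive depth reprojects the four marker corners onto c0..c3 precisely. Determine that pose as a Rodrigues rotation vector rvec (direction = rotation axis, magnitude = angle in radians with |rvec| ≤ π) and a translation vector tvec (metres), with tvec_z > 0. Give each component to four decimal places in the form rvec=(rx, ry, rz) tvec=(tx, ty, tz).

Intrinsics K: fx=423.6, fy=411.8, cx=318.0, cy=229.7
Marker side s = 0.246 m; corners in marker frame (Z=0):
  M0 = (-0.1230, +0.1230, 0)
  M1 = (+0.1230, +0.1230, 0)
  M2 = (+0.1230, -0.1230, 0)
  M3 = (-0.1230, -0.1230, 0)
Detected image corners:
  c0 = (145.988419, 200.236286) px
  c1 = (233.453243, 209.957748) px
  c2 = (216.154123, 110.558268) px
  c3 = (117.768626, 106.117637) px
Planar DLT: solve 8×8 A·h = b for H (H[2,2]=1):
  H  [+329.62802 +189.85321 +177.60495]
  H  [-11.48267 +477.89024 +159.82755]
  H  [-0.26151 +0.54178 +1.00000]
B = K⁻¹H; ‖b₁‖=1.015827, ‖b₂‖=1.015827; λ = 2/(‖b₁‖+‖b₂‖) = 0.984419, sign → tz>0 ⇒ λ=+0.984419
r₁ = λ·B[:,0] = (+0.95929,+0.11614,-0.25743); r₂ = λ·B[:,1] = (+0.04083,+0.84492,+0.53334)
r₃ = r₁×r₂ = (+0.27945,-0.52213,+0.80578); SVD([r₁ r₂ r₃]) → R = UVᵀ:
  R  [+0.95929 +0.04083 +0.27945]
  R  [+0.11614 +0.84492 -0.52213]
  R  [-0.25743 +0.53334 +0.80578]
t = (-0.32627, -0.16703, +0.98442) m
tr R = 2.609989; θ = arccos((tr R − 1)/2) = 0.635130 rad = 36.390°
axis k = ((R−Rᵀ)₃₂, (R−Rᵀ)₁₃, (R−Rᵀ)₂₁) / (2 sinθ) = (+0.889518, +0.452470, +0.063475)
rvec = θ·k = (+0.564960, +0.287378, +0.040315)

rvec=(0.5650, 0.2874, 0.0403) tvec=(-0.3263, -0.1670, 0.9844)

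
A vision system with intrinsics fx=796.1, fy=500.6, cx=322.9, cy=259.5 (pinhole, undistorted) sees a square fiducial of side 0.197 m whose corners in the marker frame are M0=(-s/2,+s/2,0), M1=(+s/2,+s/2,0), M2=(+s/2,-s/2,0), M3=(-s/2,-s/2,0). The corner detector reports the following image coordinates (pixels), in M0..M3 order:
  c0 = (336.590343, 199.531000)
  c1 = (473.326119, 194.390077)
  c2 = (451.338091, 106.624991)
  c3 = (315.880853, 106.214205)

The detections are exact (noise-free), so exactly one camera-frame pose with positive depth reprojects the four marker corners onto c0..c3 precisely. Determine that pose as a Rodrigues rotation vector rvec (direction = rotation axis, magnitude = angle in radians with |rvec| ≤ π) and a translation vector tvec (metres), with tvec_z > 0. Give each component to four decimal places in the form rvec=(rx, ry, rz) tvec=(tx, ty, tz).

rvec=(-0.1225, -0.3246, -0.1171) tvec=(0.0968, -0.2273, 1.0510)

Intrinsics K: fx=796.1, fy=500.6, cx=322.9, cy=259.5
Marker side s = 0.197 m; corners in marker frame (Z=0):
  M0 = (-0.0985, +0.0985, 0)
  M1 = (+0.0985, +0.0985, 0)
  M2 = (+0.0985, -0.0985, 0)
  M3 = (-0.0985, -0.0985, 0)
Detected image corners:
  c0 = (336.590343, 199.531000) px
  c1 = (473.326119, 194.390077) px
  c2 = (451.338091, 106.624991) px
  c3 = (315.880853, 106.214205) px
Planar DLT: solve 8×8 A·h = b for H (H[2,2]=1):
  H  [+812.54712 +70.57022 +396.25222]
  H  [+34.96132 +444.59001 +151.22550]
  H  [+0.30874 -0.09612 +1.00000]
B = K⁻¹H; ‖b₁‖=0.951451, ‖b₂‖=0.951451; λ = 2/(‖b₁‖+‖b₂‖) = 1.051026, sign → tz>0 ⇒ λ=+1.051026
r₁ = λ·B[:,0] = (+0.94112,-0.09481,+0.32450); r₂ = λ·B[:,1] = (+0.13414,+0.98580,-0.10102)
r₃ = r₁×r₂ = (-0.31031,+0.13860,+0.94048); SVD([r₁ r₂ r₃]) → R = UVᵀ:
  R  [+0.94112 +0.13414 -0.31031]
  R  [-0.09481 +0.98580 +0.13860]
  R  [+0.32450 -0.10102 +0.94048]
t = (+0.09684, -0.22733, +1.05103) m
tr R = 2.867398; θ = arccos((tr R − 1)/2) = 0.366187 rad = 20.981°
axis k = ((R−Rᵀ)₃₂, (R−Rᵀ)₁₃, (R−Rᵀ)₂₁) / (2 sinθ) = (-0.334619, -0.886461, -0.319715)
rvec = θ·k = (-0.122533, -0.324611, -0.117076)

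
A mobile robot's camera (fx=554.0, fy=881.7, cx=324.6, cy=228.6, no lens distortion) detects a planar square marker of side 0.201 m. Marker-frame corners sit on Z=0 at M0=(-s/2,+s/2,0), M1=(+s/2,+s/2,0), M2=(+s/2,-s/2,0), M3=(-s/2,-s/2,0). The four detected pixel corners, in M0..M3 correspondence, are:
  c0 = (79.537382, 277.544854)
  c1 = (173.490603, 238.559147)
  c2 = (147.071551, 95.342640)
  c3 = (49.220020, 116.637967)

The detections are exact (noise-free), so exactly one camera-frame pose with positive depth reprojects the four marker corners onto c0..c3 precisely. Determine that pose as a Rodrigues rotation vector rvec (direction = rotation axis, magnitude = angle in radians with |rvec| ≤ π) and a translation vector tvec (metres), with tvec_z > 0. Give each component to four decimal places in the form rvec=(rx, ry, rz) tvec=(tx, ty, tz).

rvec=(-0.0682, -0.7191, -0.2766) tvec=(-0.4258, -0.0603, 1.1264)

Intrinsics K: fx=554.0, fy=881.7, cx=324.6, cy=228.6
Marker side s = 0.201 m; corners in marker frame (Z=0):
  M0 = (-0.1005, +0.1005, 0)
  M1 = (+0.1005, +0.1005, 0)
  M2 = (+0.1005, -0.1005, 0)
  M3 = (-0.1005, -0.1005, 0)
Detected image corners:
  c0 = (79.537382, 277.544854) px
  c1 = (173.490603, 238.559147) px
  c2 = (147.071551, 95.342640) px
  c3 = (49.220020, 116.637967) px
Planar DLT: solve 8×8 A·h = b for H (H[2,2]=1):
  H  [+542.76565 +143.85760 +115.18890]
  H  [-43.67301 +759.27478 +181.35967]
  H  [+0.58460 +0.02931 +1.00000]
B = K⁻¹H; ‖b₁‖=0.887814, ‖b₂‖=0.887814; λ = 2/(‖b₁‖+‖b₂‖) = 1.126362, sign → tz>0 ⇒ λ=+1.126362
r₁ = λ·B[:,0] = (+0.71771,-0.22651,+0.65847); r₂ = λ·B[:,1] = (+0.27314,+0.96141,+0.03301)
r₃ = r₁×r₂ = (-0.64054,+0.15616,+0.75188); SVD([r₁ r₂ r₃]) → R = UVᵀ:
  R  [+0.71771 +0.27314 -0.64054]
  R  [-0.22651 +0.96141 +0.15616]
  R  [+0.65847 +0.03301 +0.75188]
t = (-0.42576, -0.06035, +1.12636) m
tr R = 2.430999; θ = arccos((tr R − 1)/2) = 0.773457 rad = 44.316°
axis k = ((R−Rᵀ)₃₂, (R−Rᵀ)₁₃, (R−Rᵀ)₂₁) / (2 sinθ) = (-0.088143, -0.929703, -0.357606)
rvec = θ·k = (-0.068175, -0.719086, -0.276593)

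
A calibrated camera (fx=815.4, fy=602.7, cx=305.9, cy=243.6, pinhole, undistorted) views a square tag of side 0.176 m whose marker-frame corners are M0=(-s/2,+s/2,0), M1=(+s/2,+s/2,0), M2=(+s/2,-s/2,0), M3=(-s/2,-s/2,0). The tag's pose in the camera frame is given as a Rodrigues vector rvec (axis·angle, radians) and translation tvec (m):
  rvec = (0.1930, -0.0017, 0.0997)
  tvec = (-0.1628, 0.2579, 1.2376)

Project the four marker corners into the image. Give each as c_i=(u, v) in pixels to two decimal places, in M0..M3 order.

c0=(137.36, 404.75) c1=(251.37, 412.84) c2=(261.51, 332.72) c3=(144.36, 324.28)

Intrinsics K: fx=815.4, fy=602.7, cx=305.9, cy=243.6
Marker side s = 0.176 m; corners in marker frame (Z=0):
  M0 = (-0.0880, +0.0880, 0)
  M1 = (+0.0880, +0.0880, 0)
  M2 = (+0.0880, -0.0880, 0)
  M3 = (-0.0880, -0.0880, 0)
rvec = (0.1930, -0.0017, 0.0997), |rvec| = θ = 0.21724 rad = 12.447°
Rodrigues: sinθ=0.21553, 1−cosθ=0.02350; R = I + sinθ·[k]× + (1−cosθ)·[k]×²:
    [+0.99505 -0.09908 +0.00790]
    [+0.09875 +0.97650 -0.19157]
    [+0.01127 +0.19140 +0.98145]
t = (-0.1628, 0.2579, 1.2376) m
M0: Pc = R·M0+t = (-0.25908, +0.33514, +1.25345); u = 815.4·(-0.25908)/1.25345 + 305.9 = 137.3601, v = 602.7·(+0.33514)/1.25345 + 243.6 = 404.7468
M1: Pc = R·M1+t = (-0.08395, +0.35252, +1.25544); u = 815.4·(-0.08395)/1.25544 + 305.9 = 251.3716, v = 602.7·(+0.35252)/1.25544 + 243.6 = 412.8363
M2: Pc = R·M2+t = (-0.06652, +0.18066, +1.22175); u = 815.4·(-0.06652)/1.22175 + 305.9 = 261.5065, v = 602.7·(+0.18066)/1.22175 + 243.6 = 332.7206
M3: Pc = R·M3+t = (-0.24165, +0.16328, +1.21976); u = 815.4·(-0.24165)/1.21976 + 305.9 = 144.3628, v = 602.7·(+0.16328)/1.21976 + 243.6 = 324.2774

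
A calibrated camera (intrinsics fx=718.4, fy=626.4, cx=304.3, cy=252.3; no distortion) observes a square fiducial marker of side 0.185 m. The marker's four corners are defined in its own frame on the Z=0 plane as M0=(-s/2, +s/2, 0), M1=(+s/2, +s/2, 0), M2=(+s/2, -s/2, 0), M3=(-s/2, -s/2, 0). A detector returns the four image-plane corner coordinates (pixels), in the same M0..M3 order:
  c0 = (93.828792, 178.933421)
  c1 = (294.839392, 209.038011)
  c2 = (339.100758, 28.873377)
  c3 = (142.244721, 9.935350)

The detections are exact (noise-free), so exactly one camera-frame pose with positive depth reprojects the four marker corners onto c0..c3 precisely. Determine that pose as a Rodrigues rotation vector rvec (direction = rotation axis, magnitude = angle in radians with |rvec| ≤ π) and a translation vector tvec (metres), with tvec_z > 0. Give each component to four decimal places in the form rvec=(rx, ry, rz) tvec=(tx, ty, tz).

rvec=(-0.1380, 0.1900, 0.1949) tvec=(-0.0780, -0.1477, 0.6275)

Intrinsics K: fx=718.4, fy=626.4, cx=304.3, cy=252.3
Marker side s = 0.185 m; corners in marker frame (Z=0):
  M0 = (-0.0925, +0.0925, 0)
  M1 = (+0.0925, +0.0925, 0)
  M2 = (+0.0925, -0.0925, 0)
  M3 = (-0.0925, -0.0925, 0)
Detected image corners:
  c0 = (93.828792, 178.933421) px
  c1 = (294.839392, 209.038011) px
  c2 = (339.100758, 28.873377) px
  c3 = (142.244721, 9.935350) px
Planar DLT: solve 8×8 A·h = b for H (H[2,2]=1):
  H  [+1005.64289 -291.54824 +214.96582]
  H  [+97.94281 +922.80780 +104.82048]
  H  [-0.31943 -0.18729 +1.00000]
B = K⁻¹H; ‖b₁‖=1.593718, ‖b₂‖=1.593718; λ = 2/(‖b₁‖+‖b₂‖) = 0.627464, sign → tz>0 ⇒ λ=+0.627464
r₁ = λ·B[:,0] = (+0.96325,+0.17884,-0.20043); r₂ = λ·B[:,1] = (-0.20486,+0.97171,-0.11752)
r₃ = r₁×r₂ = (+0.17375,+0.15426,+0.97263); SVD([r₁ r₂ r₃]) → R = UVᵀ:
  R  [+0.96325 -0.20486 +0.17375]
  R  [+0.17884 +0.97171 +0.15426]
  R  [-0.20043 -0.11752 +0.97263]
t = (-0.07803, -0.14773, +0.62746) m
tr R = 2.907589; θ = arccos((tr R − 1)/2) = 0.305174 rad = 17.485°
axis k = ((R−Rᵀ)₃₂, (R−Rᵀ)₁₃, (R−Rᵀ)₂₁) / (2 sinθ) = (-0.452280, +0.622676, +0.638527)
rvec = θ·k = (-0.138024, +0.190025, +0.194862)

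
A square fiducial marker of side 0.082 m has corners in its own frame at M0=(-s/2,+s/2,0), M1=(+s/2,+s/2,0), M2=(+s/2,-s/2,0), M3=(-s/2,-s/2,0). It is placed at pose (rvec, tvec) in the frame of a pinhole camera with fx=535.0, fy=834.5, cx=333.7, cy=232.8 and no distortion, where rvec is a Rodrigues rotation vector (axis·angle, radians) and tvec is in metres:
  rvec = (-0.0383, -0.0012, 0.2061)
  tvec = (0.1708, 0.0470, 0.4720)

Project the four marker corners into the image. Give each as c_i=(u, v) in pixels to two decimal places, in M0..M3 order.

c0=(472.73, 372.39) c1=(564.10, 402.23) c2=(581.53, 259.74) c3=(490.76, 230.17)

Intrinsics K: fx=535.0, fy=834.5, cx=333.7, cy=232.8
Marker side s = 0.082 m; corners in marker frame (Z=0):
  M0 = (-0.0410, +0.0410, 0)
  M1 = (+0.0410, +0.0410, 0)
  M2 = (+0.0410, -0.0410, 0)
  M3 = (-0.0410, -0.0410, 0)
rvec = (-0.0383, -0.0012, 0.2061), |rvec| = θ = 0.20963 rad = 12.011°
Rodrigues: sinθ=0.20810, 1−cosθ=0.02189; R = I + sinθ·[k]× + (1−cosθ)·[k]×²:
    [+0.97884 -0.20457 -0.00512]
    [+0.20462 +0.97811 +0.03790]
    [-0.00274 -0.03814 +0.99927]
t = (0.1708, 0.0470, 0.4720) m
M0: Pc = R·M0+t = (+0.12228, +0.07871, +0.47055); u = 535.0·(+0.12228)/0.47055 + 333.7 = 472.7291, v = 834.5·(+0.07871)/0.47055 + 232.8 = 372.3948
M1: Pc = R·M1+t = (+0.20254, +0.09549, +0.47032); u = 535.0·(+0.20254)/0.47032 + 333.7 = 564.0978, v = 834.5·(+0.09549)/0.47032 + 232.8 = 402.2319
M2: Pc = R·M2+t = (+0.21932, +0.01529, +0.47345); u = 535.0·(+0.21932)/0.47345 + 333.7 = 581.5313, v = 834.5·(+0.01529)/0.47345 + 232.8 = 259.7444
M3: Pc = R·M3+t = (+0.13906, -0.00149, +0.47368); u = 535.0·(+0.13906)/0.47368 + 333.7 = 490.7576, v = 834.5·(-0.00149)/0.47368 + 232.8 = 230.1720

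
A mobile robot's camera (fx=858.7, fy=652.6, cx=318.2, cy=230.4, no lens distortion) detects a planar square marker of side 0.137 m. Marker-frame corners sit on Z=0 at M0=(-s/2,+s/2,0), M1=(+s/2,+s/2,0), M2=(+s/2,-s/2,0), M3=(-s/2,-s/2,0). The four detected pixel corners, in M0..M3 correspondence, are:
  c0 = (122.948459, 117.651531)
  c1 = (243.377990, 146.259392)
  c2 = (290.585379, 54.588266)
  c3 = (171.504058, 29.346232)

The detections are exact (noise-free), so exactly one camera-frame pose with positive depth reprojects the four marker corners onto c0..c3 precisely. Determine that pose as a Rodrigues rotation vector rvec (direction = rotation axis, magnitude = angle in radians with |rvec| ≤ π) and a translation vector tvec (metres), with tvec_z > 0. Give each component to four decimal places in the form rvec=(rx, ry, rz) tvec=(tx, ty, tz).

rvec=(-0.1856, 0.1714, 0.3362) tvec=(-0.1156, -0.1963, 0.8884)

Intrinsics K: fx=858.7, fy=652.6, cx=318.2, cy=230.4
Marker side s = 0.137 m; corners in marker frame (Z=0):
  M0 = (-0.0685, +0.0685, 0)
  M1 = (+0.0685, +0.0685, 0)
  M2 = (+0.0685, -0.0685, 0)
  M3 = (-0.0685, -0.0685, 0)
Detected image corners:
  c0 = (122.948459, 117.651531) px
  c1 = (243.377990, 146.259392) px
  c2 = (290.585379, 54.588266) px
  c3 = (171.504058, 29.346232) px
Planar DLT: solve 8×8 A·h = b for H (H[2,2]=1):
  H  [+828.11672 -384.96681 +206.47414]
  H  [+177.09341 +641.80071 +86.23004]
  H  [-0.22188 -0.17089 +1.00000]
B = K⁻¹H; ‖b₁‖=1.125569, ‖b₂‖=1.125569; λ = 2/(‖b₁‖+‖b₂‖) = 0.888439, sign → tz>0 ⇒ λ=+0.888439
r₁ = λ·B[:,0] = (+0.92985,+0.31069,-0.19713); r₂ = λ·B[:,1] = (-0.34204,+0.92734,-0.15183)
r₃ = r₁×r₂ = (+0.13564,+0.20860,+0.96855); SVD([r₁ r₂ r₃]) → R = UVᵀ:
  R  [+0.92985 -0.34204 +0.13564]
  R  [+0.31069 +0.92734 +0.20860]
  R  [-0.19713 -0.15183 +0.96855]
t = (-0.11560, -0.19627, +0.88844) m
tr R = 2.825735; θ = arccos((tr R − 1)/2) = 0.420543 rad = 24.095°
axis k = ((R−Rᵀ)₃₂, (R−Rᵀ)₁₃, (R−Rᵀ)₂₁) / (2 sinθ) = (-0.441421, +0.407545, +0.799409)
rvec = θ·k = (-0.185637, +0.171390, +0.336186)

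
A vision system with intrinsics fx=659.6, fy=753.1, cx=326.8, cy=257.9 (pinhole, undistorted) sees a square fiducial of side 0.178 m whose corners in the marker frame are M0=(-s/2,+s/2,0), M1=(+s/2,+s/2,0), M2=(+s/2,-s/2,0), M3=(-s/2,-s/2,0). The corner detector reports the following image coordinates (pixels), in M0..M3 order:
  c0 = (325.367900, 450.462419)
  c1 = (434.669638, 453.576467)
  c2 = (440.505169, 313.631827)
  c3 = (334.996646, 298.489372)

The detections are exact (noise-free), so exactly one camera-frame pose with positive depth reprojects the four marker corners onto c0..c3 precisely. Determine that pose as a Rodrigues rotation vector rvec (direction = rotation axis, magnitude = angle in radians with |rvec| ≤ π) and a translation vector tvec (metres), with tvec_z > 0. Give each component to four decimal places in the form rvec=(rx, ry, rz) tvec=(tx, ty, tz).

rvec=(-0.1334, -0.4658, 0.1086) tvec=(0.0837, 0.1484, 0.9293)

Intrinsics K: fx=659.6, fy=753.1, cx=326.8, cy=257.9
Marker side s = 0.178 m; corners in marker frame (Z=0):
  M0 = (-0.0890, +0.0890, 0)
  M1 = (+0.0890, +0.0890, 0)
  M2 = (+0.0890, -0.0890, 0)
  M3 = (-0.0890, -0.0890, 0)
Detected image corners:
  c0 = (325.367900, 450.462419) px
  c1 = (434.669638, 453.576467) px
  c2 = (440.505169, 313.631827) px
  c3 = (334.996646, 298.489372) px
Planar DLT: solve 8×8 A·h = b for H (H[2,2]=1):
  H  [+784.91840 -106.07776 +386.20331]
  H  [+231.15831 +756.27902 +378.16485]
  H  [+0.47325 -0.16434 +1.00000]
B = K⁻¹H; ‖b₁‖=1.076091, ‖b₂‖=1.076091; λ = 2/(‖b₁‖+‖b₂‖) = 0.929290, sign → tz>0 ⇒ λ=+0.929290
r₁ = λ·B[:,0] = (+0.88795,+0.13463,+0.43979); r₂ = λ·B[:,1] = (-0.07378,+0.98551,-0.15272)
r₃ = r₁×r₂ = (-0.45398,+0.10316,+0.88502); SVD([r₁ r₂ r₃]) → R = UVᵀ:
  R  [+0.88795 -0.07378 -0.45398]
  R  [+0.13463 +0.98551 +0.10316]
  R  [+0.43979 -0.15272 +0.88502]
t = (+0.08369, +0.14840, +0.92929) m
tr R = 2.758485; θ = arccos((tr R − 1)/2) = 0.496527 rad = 28.449°
axis k = ((R−Rᵀ)₃₂, (R−Rᵀ)₁₃, (R−Rᵀ)₂₁) / (2 sinθ) = (-0.268567, -0.938093, +0.218753)
rvec = θ·k = (-0.133351, -0.465788, +0.108617)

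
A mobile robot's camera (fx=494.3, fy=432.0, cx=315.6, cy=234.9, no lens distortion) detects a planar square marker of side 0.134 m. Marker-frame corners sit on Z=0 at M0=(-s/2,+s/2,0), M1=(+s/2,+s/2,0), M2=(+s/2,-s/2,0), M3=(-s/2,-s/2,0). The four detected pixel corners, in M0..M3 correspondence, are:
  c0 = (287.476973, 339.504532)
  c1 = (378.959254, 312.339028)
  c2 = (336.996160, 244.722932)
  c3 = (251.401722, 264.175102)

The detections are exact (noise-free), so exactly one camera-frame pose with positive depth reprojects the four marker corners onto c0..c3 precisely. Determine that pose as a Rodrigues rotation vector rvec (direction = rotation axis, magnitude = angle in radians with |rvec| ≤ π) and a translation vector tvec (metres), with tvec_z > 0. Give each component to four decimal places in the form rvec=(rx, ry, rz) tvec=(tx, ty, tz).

rvec=(-0.6102, -0.3091, -0.3430) tvec=(-0.0016, 0.0828, 0.6744)

Intrinsics K: fx=494.3, fy=432.0, cx=315.6, cy=234.9
Marker side s = 0.134 m; corners in marker frame (Z=0):
  M0 = (-0.0670, +0.0670, 0)
  M1 = (+0.0670, +0.0670, 0)
  M2 = (+0.0670, -0.0670, 0)
  M3 = (-0.0670, -0.0670, 0)
Detected image corners:
  c0 = (287.476973, 339.504532) px
  c1 = (378.959254, 312.339028) px
  c2 = (336.996160, 244.722932) px
  c3 = (251.401722, 264.175102) px
Planar DLT: solve 8×8 A·h = b for H (H[2,2]=1):
  H  [+836.14976 +58.54212 +314.40457]
  H  [-9.23570 +316.32670 +287.96409]
  H  [+0.56266 -0.74424 +1.00000]
B = K⁻¹H; ‖b₁‖=1.482852, ‖b₂‖=1.482852; λ = 2/(‖b₁‖+‖b₂‖) = 0.674376, sign → tz>0 ⇒ λ=+0.674376
r₁ = λ·B[:,0] = (+0.89850,-0.22074,+0.37944); r₂ = λ·B[:,1] = (+0.40032,+0.76671,-0.50190)
r₃ = r₁×r₂ = (-0.18013,+0.60285,+0.77725); SVD([r₁ r₂ r₃]) → R = UVᵀ:
  R  [+0.89850 +0.40032 -0.18013]
  R  [-0.22074 +0.76671 +0.60285]
  R  [+0.37944 -0.50190 +0.77725]
t = (-0.00163, +0.08284, +0.67438) m
tr R = 2.442459; θ = arccos((tr R − 1)/2) = 0.765221 rad = 43.844°
axis k = ((R−Rᵀ)₃₂, (R−Rᵀ)₁₃, (R−Rᵀ)₂₁) / (2 sinθ) = (-0.797426, -0.403914, -0.448292)
rvec = θ·k = (-0.610207, -0.309083, -0.343042)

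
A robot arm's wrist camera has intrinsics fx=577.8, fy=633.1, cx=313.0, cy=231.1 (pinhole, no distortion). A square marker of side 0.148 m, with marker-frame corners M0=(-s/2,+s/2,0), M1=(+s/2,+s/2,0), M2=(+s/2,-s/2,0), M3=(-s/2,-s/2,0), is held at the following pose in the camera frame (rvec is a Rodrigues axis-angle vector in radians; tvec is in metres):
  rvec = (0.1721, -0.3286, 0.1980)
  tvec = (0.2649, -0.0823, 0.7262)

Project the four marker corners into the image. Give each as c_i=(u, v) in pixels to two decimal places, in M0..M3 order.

c0=(459.19, 210.66) c1=(553.86, 232.23) c2=(585.75, 110.10) c3=(490.64, 79.13)

Intrinsics K: fx=577.8, fy=633.1, cx=313.0, cy=231.1
Marker side s = 0.148 m; corners in marker frame (Z=0):
  M0 = (-0.0740, +0.0740, 0)
  M1 = (+0.0740, +0.0740, 0)
  M2 = (+0.0740, -0.0740, 0)
  M3 = (-0.0740, -0.0740, 0)
rvec = (0.1721, -0.3286, 0.1980), |rvec| = θ = 0.42048 rad = 24.092°
Rodrigues: sinθ=0.40820, 1−cosθ=0.08711; R = I + sinθ·[k]× + (1−cosθ)·[k]×²:
    [+0.92749 -0.22008 -0.30221]
    [+0.16436 +0.96609 -0.19913]
    [+0.33579 +0.13502 +0.93221]
t = (0.2649, -0.0823, 0.7262) m
M0: Pc = R·M0+t = (+0.17998, -0.02297, +0.71134); u = 577.8·(+0.17998)/0.71134 + 313.0 = 459.1918, v = 633.1·(-0.02297)/0.71134 + 231.1 = 210.6553
M1: Pc = R·M1+t = (+0.31725, +0.00135, +0.76104); u = 577.8·(+0.31725)/0.76104 + 313.0 = 553.8625, v = 633.1·(+0.00135)/0.76104 + 231.1 = 232.2257
M2: Pc = R·M2+t = (+0.34982, -0.14163, +0.74106); u = 577.8·(+0.34982)/0.74106 + 313.0 = 585.7535, v = 633.1·(-0.14163)/0.74106 + 231.1 = 110.1039
M3: Pc = R·M3+t = (+0.21255, -0.16595, +0.69136); u = 577.8·(+0.21255)/0.69136 + 313.0 = 490.6389, v = 633.1·(-0.16595)/0.69136 + 231.1 = 79.1315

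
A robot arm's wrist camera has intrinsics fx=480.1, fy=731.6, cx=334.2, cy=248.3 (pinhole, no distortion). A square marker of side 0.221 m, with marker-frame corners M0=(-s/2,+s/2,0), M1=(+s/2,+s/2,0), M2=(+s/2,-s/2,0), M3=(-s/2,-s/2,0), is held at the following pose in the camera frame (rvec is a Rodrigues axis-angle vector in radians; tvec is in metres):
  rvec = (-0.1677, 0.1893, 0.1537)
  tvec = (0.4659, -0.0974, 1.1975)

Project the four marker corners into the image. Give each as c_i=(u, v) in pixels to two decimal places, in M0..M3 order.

Intrinsics K: fx=480.1, fy=731.6, cx=334.2, cy=248.3
Marker side s = 0.221 m; corners in marker frame (Z=0):
  M0 = (-0.1105, +0.1105, 0)
  M1 = (+0.1105, +0.1105, 0)
  M2 = (+0.1105, -0.1105, 0)
  M3 = (-0.1105, -0.1105, 0)
rvec = (-0.1677, 0.1893, 0.1537), |rvec| = θ = 0.29594 rad = 16.956°
Rodrigues: sinθ=0.29164, 1−cosθ=0.04347; R = I + sinθ·[k]× + (1−cosθ)·[k]×²:
    [+0.97049 -0.16722 +0.17375]
    [+0.13571 +0.97431 +0.17970]
    [-0.19934 -0.15082 +0.96825]
t = (0.4659, -0.0974, 1.1975) m
M0: Pc = R·M0+t = (+0.34018, -0.00473, +1.20286); u = 480.1·(+0.34018)/1.20286 + 334.2 = 469.9777, v = 731.6·(-0.00473)/1.20286 + 248.3 = 245.4207
M1: Pc = R·M1+t = (+0.55466, +0.02526, +1.15881); u = 480.1·(+0.55466)/1.15881 + 334.2 = 563.9989, v = 731.6·(+0.02526)/1.15881 + 248.3 = 264.2461
M2: Pc = R·M2+t = (+0.59162, -0.19007, +1.19214); u = 480.1·(+0.59162)/1.19214 + 334.2 = 572.4570, v = 731.6·(-0.19007)/1.19214 + 248.3 = 131.6590
M3: Pc = R·M3+t = (+0.37714, -0.22006, +1.23619); u = 480.1·(+0.37714)/1.23619 + 334.2 = 480.6695, v = 731.6·(-0.22006)/1.23619 + 248.3 = 118.0662

c0=(469.98, 245.42) c1=(564.00, 264.25) c2=(572.46, 131.66) c3=(480.67, 118.07)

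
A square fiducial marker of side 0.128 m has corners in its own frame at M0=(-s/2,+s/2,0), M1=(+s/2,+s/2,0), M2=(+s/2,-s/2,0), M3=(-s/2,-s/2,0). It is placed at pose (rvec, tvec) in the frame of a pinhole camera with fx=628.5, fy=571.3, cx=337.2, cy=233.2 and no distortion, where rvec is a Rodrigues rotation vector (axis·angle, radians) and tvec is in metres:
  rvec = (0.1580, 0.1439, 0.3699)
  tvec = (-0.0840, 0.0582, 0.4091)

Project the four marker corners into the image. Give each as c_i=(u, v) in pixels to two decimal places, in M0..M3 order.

c0=(94.31, 358.00) c1=(265.44, 427.70) c2=(332.82, 266.81) c3=(149.61, 198.79)

Intrinsics K: fx=628.5, fy=571.3, cx=337.2, cy=233.2
Marker side s = 0.128 m; corners in marker frame (Z=0):
  M0 = (-0.0640, +0.0640, 0)
  M1 = (+0.0640, +0.0640, 0)
  M2 = (+0.0640, -0.0640, 0)
  M3 = (-0.0640, -0.0640, 0)
rvec = (0.1580, 0.1439, 0.3699), |rvec| = θ = 0.42720 rad = 24.477°
Rodrigues: sinθ=0.41432, 1−cosθ=0.08987; R = I + sinθ·[k]× + (1−cosθ)·[k]×²:
    [+0.92242 -0.34756 +0.16834]
    [+0.36995 +0.92033 -0.12703]
    [-0.11078 +0.17945 +0.97751]
t = (-0.0840, 0.0582, 0.4091) m
M0: Pc = R·M0+t = (-0.16528, +0.09342, +0.42767); u = 628.5·(-0.16528)/0.42767 + 337.2 = 94.3107, v = 571.3·(+0.09342)/0.42767 + 233.2 = 357.9988
M1: Pc = R·M1+t = (-0.04721, +0.14078, +0.41349); u = 628.5·(-0.04721)/0.41349 + 337.2 = 265.4446, v = 571.3·(+0.14078)/0.41349 + 233.2 = 427.7037
M2: Pc = R·M2+t = (-0.00272, +0.02298, +0.39053); u = 628.5·(-0.00272)/0.39053 + 337.2 = 332.8203, v = 571.3·(+0.02298)/0.39053 + 233.2 = 266.8111
M3: Pc = R·M3+t = (-0.12079, -0.02438, +0.40471); u = 628.5·(-0.12079)/0.40471 + 337.2 = 149.6128, v = 571.3·(-0.02438)/0.40471 + 233.2 = 198.7875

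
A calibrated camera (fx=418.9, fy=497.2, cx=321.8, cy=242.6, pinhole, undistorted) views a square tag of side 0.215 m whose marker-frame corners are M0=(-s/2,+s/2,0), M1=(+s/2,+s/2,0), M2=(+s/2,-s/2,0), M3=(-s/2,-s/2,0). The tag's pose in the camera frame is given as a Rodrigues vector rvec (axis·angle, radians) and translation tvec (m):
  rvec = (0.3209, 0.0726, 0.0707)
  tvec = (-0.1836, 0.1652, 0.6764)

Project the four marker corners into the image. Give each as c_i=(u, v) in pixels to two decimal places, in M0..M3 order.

c0=(148.41, 421.69) c1=(272.50, 437.26) c2=(275.40, 299.02) c3=(138.20, 284.56)

Intrinsics K: fx=418.9, fy=497.2, cx=321.8, cy=242.6
Marker side s = 0.215 m; corners in marker frame (Z=0):
  M0 = (-0.1075, +0.1075, 0)
  M1 = (+0.1075, +0.1075, 0)
  M2 = (+0.1075, -0.1075, 0)
  M3 = (-0.1075, -0.1075, 0)
rvec = (0.3209, 0.0726, 0.0707), |rvec| = θ = 0.33652 rad = 19.281°
Rodrigues: sinθ=0.33020, 1−cosθ=0.05609; R = I + sinθ·[k]× + (1−cosθ)·[k]×²:
    [+0.99491 -0.05783 +0.08247]
    [+0.08091 +0.94652 -0.31234]
    [-0.06000 +0.31742 +0.94639]
t = (-0.1836, 0.1652, 0.6764) m
M0: Pc = R·M0+t = (-0.29677, +0.25825, +0.71697); u = 418.9·(-0.29677)/0.71697 + 321.8 = 148.4083, v = 497.2·(+0.25825)/0.71697 + 242.6 = 421.6909
M1: Pc = R·M1+t = (-0.08286, +0.27565, +0.70407); u = 418.9·(-0.08286)/0.70407 + 321.8 = 272.4987, v = 497.2·(+0.27565)/0.70407 + 242.6 = 437.2570
M2: Pc = R·M2+t = (-0.07043, +0.07215, +0.63583); u = 418.9·(-0.07043)/0.63583 + 321.8 = 275.3991, v = 497.2·(+0.07215)/0.63583 + 242.6 = 299.0172
M3: Pc = R·M3+t = (-0.28434, +0.05475, +0.64873); u = 418.9·(-0.28434)/0.64873 + 321.8 = 138.1969, v = 497.2·(+0.05475)/0.64873 + 242.6 = 284.5625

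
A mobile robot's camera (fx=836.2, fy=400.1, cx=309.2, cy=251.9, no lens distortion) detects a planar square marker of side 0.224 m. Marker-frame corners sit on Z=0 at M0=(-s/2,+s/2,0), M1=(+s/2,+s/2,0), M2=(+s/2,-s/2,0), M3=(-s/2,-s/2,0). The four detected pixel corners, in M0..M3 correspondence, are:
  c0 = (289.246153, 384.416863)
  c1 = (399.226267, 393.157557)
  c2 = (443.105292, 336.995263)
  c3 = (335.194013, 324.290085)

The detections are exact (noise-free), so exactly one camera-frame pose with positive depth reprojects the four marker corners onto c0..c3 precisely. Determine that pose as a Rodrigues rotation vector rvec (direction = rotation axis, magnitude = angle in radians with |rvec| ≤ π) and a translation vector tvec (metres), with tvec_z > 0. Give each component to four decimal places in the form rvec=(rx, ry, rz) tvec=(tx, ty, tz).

Intrinsics K: fx=836.2, fy=400.1, cx=309.2, cy=251.9
Marker side s = 0.224 m; corners in marker frame (Z=0):
  M0 = (-0.1120, +0.1120, 0)
  M1 = (+0.1120, +0.1120, 0)
  M2 = (+0.1120, -0.1120, 0)
  M3 = (-0.1120, -0.1120, 0)
Detected image corners:
  c0 = (289.246153, 384.416863) px
  c1 = (399.226267, 393.157557) px
  c2 = (443.105292, 336.995263) px
  c3 = (335.194013, 324.290085) px
Planar DLT: solve 8×8 A·h = b for H (H[2,2]=1):
  H  [+595.44321 -186.47889 +368.41227]
  H  [+154.81634 +272.88877 +360.01673]
  H  [+0.29741 +0.03783 +1.00000]
B = K⁻¹H; ‖b₁‖=0.700619, ‖b₂‖=0.700619; λ = 2/(‖b₁‖+‖b₂‖) = 1.427309, sign → tz>0 ⇒ λ=+1.427309
r₁ = λ·B[:,0] = (+0.85940,+0.28503,+0.42450); r₂ = λ·B[:,1] = (-0.33827,+0.93950,+0.05400)
r₃ = r₁×r₂ = (-0.38342,-0.19000,+0.90382); SVD([r₁ r₂ r₃]) → R = UVᵀ:
  R  [+0.85940 -0.33827 -0.38342]
  R  [+0.28503 +0.93950 -0.19000]
  R  [+0.42450 +0.05400 +0.90382]
t = (+0.10107, +0.38569, +1.42731) m
tr R = 2.702711; θ = arccos((tr R − 1)/2) = 0.552233 rad = 31.641°
axis k = ((R−Rᵀ)₃₂, (R−Rᵀ)₁₃, (R−Rᵀ)₂₁) / (2 sinθ) = (+0.232568, -0.770053, +0.594080)
rvec = θ·k = (+0.128432, -0.425248, +0.328070)

rvec=(0.1284, -0.4252, 0.3281) tvec=(0.1011, 0.3857, 1.4273)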